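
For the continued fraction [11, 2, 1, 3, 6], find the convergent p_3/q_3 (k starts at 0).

125/11

Using pₖ = aₖpₖ₋₁ + pₖ₋₂, qₖ = aₖqₖ₋₁ + qₖ₋₂ (with p₋₁=1, p₋₂=0, q₋₁=0, q₋₂=1):
  k=0: a=11, p=11, q=1
  k=1: a=2, p=23, q=2
  k=2: a=1, p=34, q=3
  k=3: a=3, p=125, q=11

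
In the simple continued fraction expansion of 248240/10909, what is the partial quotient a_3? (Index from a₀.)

248240 = 22·10909 + 8242   →  a_0 = 22
10909 = 1·8242 + 2667   →  a_1 = 1
8242 = 3·2667 + 241   →  a_2 = 3
2667 = 11·241 + 16   →  a_3 = 11

11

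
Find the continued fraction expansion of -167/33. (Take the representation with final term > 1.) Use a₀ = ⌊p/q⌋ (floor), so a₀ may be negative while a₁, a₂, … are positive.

[-6; 1, 15, 2]

-167 = -6×33 + 31
33 = 1×31 + 2
31 = 15×2 + 1
2 = 2×1 + 0  (stop)
So -167/33 = [-6; 1, 15, 2].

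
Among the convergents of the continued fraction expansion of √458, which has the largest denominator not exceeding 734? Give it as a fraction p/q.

√458 = [21; 2, 2, 42, …] (period length 3).
Convergents:
  p_0/q_0 = 21/1
  p_1/q_1 = 43/2
  p_2/q_2 = 107/5
  p_3/q_3 = 4537/212
  p_4/q_4 = 9181/429
  p_5/q_5 = 22899/1070
q_4 = 429 ≤ 734 < 1070 = q_5, so the answer is 9181/429.

9181/429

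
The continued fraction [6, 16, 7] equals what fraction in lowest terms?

Fold from the inside: start with 7/1.
  16 + 1/7 = 113/7
  6 + 7/113 = 685/113

685/113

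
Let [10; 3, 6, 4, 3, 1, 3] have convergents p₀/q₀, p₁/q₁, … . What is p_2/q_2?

Using pₖ = aₖpₖ₋₁ + pₖ₋₂, qₖ = aₖqₖ₋₁ + qₖ₋₂ (with p₋₁=1, p₋₂=0, q₋₁=0, q₋₂=1):
  k=0: a=10, p=10, q=1
  k=1: a=3, p=31, q=3
  k=2: a=6, p=196, q=19

196/19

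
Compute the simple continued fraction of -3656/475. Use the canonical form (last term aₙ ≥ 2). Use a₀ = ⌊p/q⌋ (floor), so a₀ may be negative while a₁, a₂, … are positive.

-3656 = -8·475 + 144
475 = 3·144 + 43
144 = 3·43 + 15
43 = 2·15 + 13
15 = 1·13 + 2
13 = 6·2 + 1
2 = 2·1 + 0  (stop)
So -3656/475 = [-8; 3, 3, 2, 1, 6, 2].

[-8; 3, 3, 2, 1, 6, 2]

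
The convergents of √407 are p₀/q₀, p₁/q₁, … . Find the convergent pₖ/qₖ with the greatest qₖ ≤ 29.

464/23

√407 = [20; 5, 1, 2, 1, 5, 40, …] (period length 6).
Convergents:
  p_0/q_0 = 20/1
  p_1/q_1 = 101/5
  p_2/q_2 = 121/6
  p_3/q_3 = 343/17
  p_4/q_4 = 464/23
  p_5/q_5 = 2663/132
q_4 = 23 ≤ 29 < 132 = q_5, so the answer is 464/23.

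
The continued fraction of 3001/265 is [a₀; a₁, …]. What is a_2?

3001 = 11·265 + 86   →  a_0 = 11
265 = 3·86 + 7   →  a_1 = 3
86 = 12·7 + 2   →  a_2 = 12

12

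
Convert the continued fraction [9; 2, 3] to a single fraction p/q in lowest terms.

Fold from the inside: start with 3/1.
  2 + 1/3 = 7/3
  9 + 3/7 = 66/7

66/7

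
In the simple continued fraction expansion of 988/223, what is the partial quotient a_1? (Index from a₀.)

988 = 4·223 + 96   →  a_0 = 4
223 = 2·96 + 31   →  a_1 = 2

2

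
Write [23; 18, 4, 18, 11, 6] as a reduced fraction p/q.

Using pₖ = aₖpₖ₋₁ + pₖ₋₂ and qₖ = aₖqₖ₋₁ + qₖ₋₂:
  k=0: a=23, p=23, q=1
  k=1: a=18, p=415, q=18
  k=2: a=4, p=1683, q=73
  k=3: a=18, p=30709, q=1332
  k=4: a=11, p=339482, q=14725
  k=5: a=6, p=2067601, q=89682

2067601/89682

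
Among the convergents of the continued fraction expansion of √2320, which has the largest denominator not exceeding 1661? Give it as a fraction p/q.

√2320 = [48; 6, 96, …] (period length 2).
Convergents:
  p_0/q_0 = 48/1
  p_1/q_1 = 289/6
  p_2/q_2 = 27792/577
  p_3/q_3 = 167041/3468
q_2 = 577 ≤ 1661 < 3468 = q_3, so the answer is 27792/577.

27792/577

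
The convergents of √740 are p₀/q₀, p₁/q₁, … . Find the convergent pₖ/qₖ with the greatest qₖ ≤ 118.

√740 = [27; 4, 1, 12, 1, 4, 54, …] (period length 6).
Convergents:
  p_0/q_0 = 27/1
  p_1/q_1 = 109/4
  p_2/q_2 = 136/5
  p_3/q_3 = 1741/64
  p_4/q_4 = 1877/69
  p_5/q_5 = 9249/340
q_4 = 69 ≤ 118 < 340 = q_5, so the answer is 1877/69.

1877/69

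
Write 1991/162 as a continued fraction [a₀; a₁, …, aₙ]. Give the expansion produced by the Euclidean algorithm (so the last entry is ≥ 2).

1991 = 12·162 + 47
162 = 3·47 + 21
47 = 2·21 + 5
21 = 4·5 + 1
5 = 5·1 + 0  (stop)
So 1991/162 = [12; 3, 2, 4, 5].

[12; 3, 2, 4, 5]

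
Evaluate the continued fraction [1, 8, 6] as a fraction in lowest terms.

55/49

Fold from the inside: start with 6/1.
  8 + 1/6 = 49/6
  1 + 6/49 = 55/49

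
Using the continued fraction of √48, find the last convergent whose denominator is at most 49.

97/14

√48 = [6; 1, 12, …] (period length 2).
Convergents:
  p_0/q_0 = 6/1
  p_1/q_1 = 7/1
  p_2/q_2 = 90/13
  p_3/q_3 = 97/14
  p_4/q_4 = 1254/181
q_3 = 14 ≤ 49 < 181 = q_4, so the answer is 97/14.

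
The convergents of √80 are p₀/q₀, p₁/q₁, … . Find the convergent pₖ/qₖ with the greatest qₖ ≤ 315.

√80 = [8; 1, 16, …] (period length 2).
Convergents:
  p_0/q_0 = 8/1
  p_1/q_1 = 9/1
  p_2/q_2 = 152/17
  p_3/q_3 = 161/18
  p_4/q_4 = 2728/305
  p_5/q_5 = 2889/323
q_4 = 305 ≤ 315 < 323 = q_5, so the answer is 2728/305.

2728/305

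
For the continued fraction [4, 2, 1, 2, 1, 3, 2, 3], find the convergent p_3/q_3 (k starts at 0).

Using pₖ = aₖpₖ₋₁ + pₖ₋₂, qₖ = aₖqₖ₋₁ + qₖ₋₂ (with p₋₁=1, p₋₂=0, q₋₁=0, q₋₂=1):
  k=0: a=4, p=4, q=1
  k=1: a=2, p=9, q=2
  k=2: a=1, p=13, q=3
  k=3: a=2, p=35, q=8

35/8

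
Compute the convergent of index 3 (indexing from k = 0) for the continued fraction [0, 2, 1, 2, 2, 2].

Using pₖ = aₖpₖ₋₁ + pₖ₋₂, qₖ = aₖqₖ₋₁ + qₖ₋₂ (with p₋₁=1, p₋₂=0, q₋₁=0, q₋₂=1):
  k=0: a=0, p=0, q=1
  k=1: a=2, p=1, q=2
  k=2: a=1, p=1, q=3
  k=3: a=2, p=3, q=8

3/8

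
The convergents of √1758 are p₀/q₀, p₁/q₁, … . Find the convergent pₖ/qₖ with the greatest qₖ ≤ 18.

√1758 = [41; 1, 12, 1, 82, …] (period length 4).
Convergents:
  p_0/q_0 = 41/1
  p_1/q_1 = 42/1
  p_2/q_2 = 545/13
  p_3/q_3 = 587/14
  p_4/q_4 = 48679/1161
q_3 = 14 ≤ 18 < 1161 = q_4, so the answer is 587/14.

587/14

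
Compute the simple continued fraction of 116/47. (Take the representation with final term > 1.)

[2; 2, 7, 3]

116 = 2·47 + 22
47 = 2·22 + 3
22 = 7·3 + 1
3 = 3·1 + 0  (stop)
So 116/47 = [2; 2, 7, 3].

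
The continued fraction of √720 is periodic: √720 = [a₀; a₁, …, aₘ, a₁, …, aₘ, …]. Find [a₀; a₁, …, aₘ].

a₀ = ⌊√720⌋ = 26.
With m₀=0, d₀=1 and mₖ₊₁ = dₖaₖ − mₖ, dₖ₊₁ = (n − mₖ₊₁²)/dₖ, aₖ₊₁ = ⌊(a₀+mₖ₊₁)/dₖ₊₁⌋:
  k=1: m=26, d=44, a=1
  k=2: m=18, d=9, a=4
  k=3: m=18, d=44, a=1
  k=4: m=26, d=1, a=52
d=1 and a=2a₀=52 at k=4, so the next step gives (m, d) = (26, 44) again — its k=1 value — and the period has length 4.

[26; 1, 4, 1, 52]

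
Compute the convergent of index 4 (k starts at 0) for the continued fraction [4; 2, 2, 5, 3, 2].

Using pₖ = aₖpₖ₋₁ + pₖ₋₂, qₖ = aₖqₖ₋₁ + qₖ₋₂ (with p₋₁=1, p₋₂=0, q₋₁=0, q₋₂=1):
  k=0: a=4, p=4, q=1
  k=1: a=2, p=9, q=2
  k=2: a=2, p=22, q=5
  k=3: a=5, p=119, q=27
  k=4: a=3, p=379, q=86

379/86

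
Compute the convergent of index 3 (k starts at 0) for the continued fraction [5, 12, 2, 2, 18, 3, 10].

315/62

Using pₖ = aₖpₖ₋₁ + pₖ₋₂, qₖ = aₖqₖ₋₁ + qₖ₋₂ (with p₋₁=1, p₋₂=0, q₋₁=0, q₋₂=1):
  k=0: a=5, p=5, q=1
  k=1: a=12, p=61, q=12
  k=2: a=2, p=127, q=25
  k=3: a=2, p=315, q=62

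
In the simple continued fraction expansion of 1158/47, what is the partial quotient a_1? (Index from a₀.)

1

1158 = 24·47 + 30   →  a_0 = 24
47 = 1·30 + 17   →  a_1 = 1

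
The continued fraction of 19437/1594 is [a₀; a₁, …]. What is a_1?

5

19437 = 12·1594 + 309   →  a_0 = 12
1594 = 5·309 + 49   →  a_1 = 5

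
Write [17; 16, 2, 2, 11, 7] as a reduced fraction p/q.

Fold from the inside: start with 7/1.
  11 + 1/7 = 78/7
  2 + 7/78 = 163/78
  2 + 78/163 = 404/163
  16 + 163/404 = 6627/404
  17 + 404/6627 = 113063/6627

113063/6627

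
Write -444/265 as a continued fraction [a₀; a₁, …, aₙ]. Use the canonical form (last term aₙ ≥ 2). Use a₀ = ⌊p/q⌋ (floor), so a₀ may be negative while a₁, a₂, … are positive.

-444 = -2*265 + 86
265 = 3*86 + 7
86 = 12*7 + 2
7 = 3*2 + 1
2 = 2*1 + 0  (stop)
So -444/265 = [-2; 3, 12, 3, 2].

[-2; 3, 12, 3, 2]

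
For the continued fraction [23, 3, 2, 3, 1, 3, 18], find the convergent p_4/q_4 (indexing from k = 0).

Using pₖ = aₖpₖ₋₁ + pₖ₋₂, qₖ = aₖqₖ₋₁ + qₖ₋₂ (with p₋₁=1, p₋₂=0, q₋₁=0, q₋₂=1):
  k=0: a=23, p=23, q=1
  k=1: a=3, p=70, q=3
  k=2: a=2, p=163, q=7
  k=3: a=3, p=559, q=24
  k=4: a=1, p=722, q=31

722/31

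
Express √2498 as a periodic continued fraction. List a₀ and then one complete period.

[49; 1, 48, 1, 98]

a₀ = ⌊√2498⌋ = 49.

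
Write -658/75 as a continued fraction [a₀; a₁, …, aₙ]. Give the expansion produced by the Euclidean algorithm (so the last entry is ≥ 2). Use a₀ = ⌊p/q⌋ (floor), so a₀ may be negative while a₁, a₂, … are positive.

[-9; 4, 2, 2, 3]

-658 = -9×75 + 17
75 = 4×17 + 7
17 = 2×7 + 3
7 = 2×3 + 1
3 = 3×1 + 0  (stop)
So -658/75 = [-9; 4, 2, 2, 3].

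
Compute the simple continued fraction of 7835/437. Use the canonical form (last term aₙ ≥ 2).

7835 = 17×437 + 406
437 = 1×406 + 31
406 = 13×31 + 3
31 = 10×3 + 1
3 = 3×1 + 0  (stop)
So 7835/437 = [17; 1, 13, 10, 3].

[17; 1, 13, 10, 3]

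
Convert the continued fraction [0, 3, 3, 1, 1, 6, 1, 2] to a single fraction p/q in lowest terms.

Fold from the inside: start with 2/1.
  1 + 1/2 = 3/2
  6 + 2/3 = 20/3
  1 + 3/20 = 23/20
  1 + 20/23 = 43/23
  3 + 23/43 = 152/43
  3 + 43/152 = 499/152
  0 + 152/499 = 152/499

152/499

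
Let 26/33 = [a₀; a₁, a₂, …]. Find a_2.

26 = 0·33 + 26   →  a_0 = 0
33 = 1·26 + 7   →  a_1 = 1
26 = 3·7 + 5   →  a_2 = 3

3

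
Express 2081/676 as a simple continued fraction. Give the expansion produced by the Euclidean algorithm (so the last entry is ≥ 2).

[3; 12, 1, 3, 13]

2081 = 3*676 + 53
676 = 12*53 + 40
53 = 1*40 + 13
40 = 3*13 + 1
13 = 13*1 + 0  (stop)
So 2081/676 = [3; 12, 1, 3, 13].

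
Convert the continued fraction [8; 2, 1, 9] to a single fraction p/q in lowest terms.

Fold from the inside: start with 9/1.
  1 + 1/9 = 10/9
  2 + 9/10 = 29/10
  8 + 10/29 = 242/29

242/29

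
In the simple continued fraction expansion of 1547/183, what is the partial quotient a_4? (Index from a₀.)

1547 = 8·183 + 83   →  a_0 = 8
183 = 2·83 + 17   →  a_1 = 2
83 = 4·17 + 15   →  a_2 = 4
17 = 1·15 + 2   →  a_3 = 1
15 = 7·2 + 1   →  a_4 = 7

7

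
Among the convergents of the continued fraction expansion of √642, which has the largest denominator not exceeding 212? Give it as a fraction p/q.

√642 = [25; 2, 1, 24, 1, 2, 50, …] (period length 6).
Convergents:
  p_0/q_0 = 25/1
  p_1/q_1 = 51/2
  p_2/q_2 = 76/3
  p_3/q_3 = 1875/74
  p_4/q_4 = 1951/77
  p_5/q_5 = 5777/228
q_4 = 77 ≤ 212 < 228 = q_5, so the answer is 1951/77.

1951/77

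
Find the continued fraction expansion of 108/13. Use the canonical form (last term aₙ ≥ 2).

108 = 8*13 + 4
13 = 3*4 + 1
4 = 4*1 + 0  (stop)
So 108/13 = [8; 3, 4].

[8; 3, 4]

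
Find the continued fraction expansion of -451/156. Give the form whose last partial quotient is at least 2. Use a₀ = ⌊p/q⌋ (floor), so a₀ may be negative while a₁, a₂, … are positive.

-451 = -3×156 + 17
156 = 9×17 + 3
17 = 5×3 + 2
3 = 1×2 + 1
2 = 2×1 + 0  (stop)
So -451/156 = [-3; 9, 5, 1, 2].

[-3; 9, 5, 1, 2]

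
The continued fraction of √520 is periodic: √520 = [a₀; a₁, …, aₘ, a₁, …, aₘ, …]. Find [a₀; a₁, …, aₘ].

[22; 1, 4, 11, 4, 1, 44]

a₀ = ⌊√520⌋ = 22.
With m₀=0, d₀=1 and mₖ₊₁ = dₖaₖ − mₖ, dₖ₊₁ = (n − mₖ₊₁²)/dₖ, aₖ₊₁ = ⌊(a₀+mₖ₊₁)/dₖ₊₁⌋:
  k=1: m=22, d=36, a=1
  k=2: m=14, d=9, a=4
  k=3: m=22, d=4, a=11
  k=4: m=22, d=9, a=4
  k=5: m=14, d=36, a=1
  k=6: m=22, d=1, a=44
d=1 and a=2a₀=44 at k=6, so the next step gives (m, d) = (22, 36) again — its k=1 value — and the period has length 6.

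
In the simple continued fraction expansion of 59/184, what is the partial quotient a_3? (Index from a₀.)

2

59 = 0·184 + 59   →  a_0 = 0
184 = 3·59 + 7   →  a_1 = 3
59 = 8·7 + 3   →  a_2 = 8
7 = 2·3 + 1   →  a_3 = 2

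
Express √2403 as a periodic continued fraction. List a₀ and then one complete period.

a₀ = ⌊√2403⌋ = 49.
With m₀=0, d₀=1 and mₖ₊₁ = dₖaₖ − mₖ, dₖ₊₁ = (n − mₖ₊₁²)/dₖ, aₖ₊₁ = ⌊(a₀+mₖ₊₁)/dₖ₊₁⌋:
  k=1: m=49, d=2, a=49
  k=2: m=49, d=1, a=98
d=1 and a=2a₀=98 at k=2, so the next step gives (m, d) = (49, 2) again — its k=1 value — and the period has length 2.

[49; 49, 98]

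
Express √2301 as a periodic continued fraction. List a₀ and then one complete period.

[47; 1, 30, 1, 94]

a₀ = ⌊√2301⌋ = 47.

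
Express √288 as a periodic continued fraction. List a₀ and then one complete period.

a₀ = ⌊√288⌋ = 16.
With m₀=0, d₀=1 and mₖ₊₁ = dₖaₖ − mₖ, dₖ₊₁ = (n − mₖ₊₁²)/dₖ, aₖ₊₁ = ⌊(a₀+mₖ₊₁)/dₖ₊₁⌋:
  k=1: m=16, d=32, a=1
  k=2: m=16, d=1, a=32
d=1 and a=2a₀=32 at k=2, so the next step gives (m, d) = (16, 32) again — its k=1 value — and the period has length 2.

[16; 1, 32]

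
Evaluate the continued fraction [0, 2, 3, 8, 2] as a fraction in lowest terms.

53/123

Fold from the inside: start with 2/1.
  8 + 1/2 = 17/2
  3 + 2/17 = 53/17
  2 + 17/53 = 123/53
  0 + 53/123 = 53/123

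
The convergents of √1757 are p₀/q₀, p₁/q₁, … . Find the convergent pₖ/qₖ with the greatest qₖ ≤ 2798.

√1757 = [41; 1, 10, 1, 82, …] (period length 4).
Convergents:
  p_0/q_0 = 41/1
  p_1/q_1 = 42/1
  p_2/q_2 = 461/11
  p_3/q_3 = 503/12
  p_4/q_4 = 41707/995
  p_5/q_5 = 42210/1007
  p_6/q_6 = 463807/11065
q_5 = 1007 ≤ 2798 < 11065 = q_6, so the answer is 42210/1007.

42210/1007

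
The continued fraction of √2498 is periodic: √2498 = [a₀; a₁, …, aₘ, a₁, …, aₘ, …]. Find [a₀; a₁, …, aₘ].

a₀ = ⌊√2498⌋ = 49.
With m₀=0, d₀=1 and mₖ₊₁ = dₖaₖ − mₖ, dₖ₊₁ = (n − mₖ₊₁²)/dₖ, aₖ₊₁ = ⌊(a₀+mₖ₊₁)/dₖ₊₁⌋:
  k=1: m=49, d=97, a=1
  k=2: m=48, d=2, a=48
  k=3: m=48, d=97, a=1
  k=4: m=49, d=1, a=98
d=1 and a=2a₀=98 at k=4, so the next step gives (m, d) = (49, 97) again — its k=1 value — and the period has length 4.

[49; 1, 48, 1, 98]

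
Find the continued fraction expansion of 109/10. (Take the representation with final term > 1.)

[10; 1, 9]

109 = 10×10 + 9
10 = 1×9 + 1
9 = 9×1 + 0  (stop)
So 109/10 = [10; 1, 9].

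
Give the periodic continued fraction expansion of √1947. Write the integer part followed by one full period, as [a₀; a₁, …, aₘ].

[44; 8, 88]

a₀ = ⌊√1947⌋ = 44.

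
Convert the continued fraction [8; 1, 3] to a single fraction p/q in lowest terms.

35/4

Fold from the inside: start with 3/1.
  1 + 1/3 = 4/3
  8 + 3/4 = 35/4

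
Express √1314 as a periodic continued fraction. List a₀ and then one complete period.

[36; 4, 72]

a₀ = ⌊√1314⌋ = 36.
With m₀=0, d₀=1 and mₖ₊₁ = dₖaₖ − mₖ, dₖ₊₁ = (n − mₖ₊₁²)/dₖ, aₖ₊₁ = ⌊(a₀+mₖ₊₁)/dₖ₊₁⌋:
  k=1: m=36, d=18, a=4
  k=2: m=36, d=1, a=72
d=1 and a=2a₀=72 at k=2, so the next step gives (m, d) = (36, 18) again — its k=1 value — and the period has length 2.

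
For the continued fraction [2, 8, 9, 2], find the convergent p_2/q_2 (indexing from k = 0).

Using pₖ = aₖpₖ₋₁ + pₖ₋₂, qₖ = aₖqₖ₋₁ + qₖ₋₂ (with p₋₁=1, p₋₂=0, q₋₁=0, q₋₂=1):
  k=0: a=2, p=2, q=1
  k=1: a=8, p=17, q=8
  k=2: a=9, p=155, q=73

155/73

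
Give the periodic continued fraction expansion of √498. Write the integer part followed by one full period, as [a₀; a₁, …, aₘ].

a₀ = ⌊√498⌋ = 22.
With m₀=0, d₀=1 and mₖ₊₁ = dₖaₖ − mₖ, dₖ₊₁ = (n − mₖ₊₁²)/dₖ, aₖ₊₁ = ⌊(a₀+mₖ₊₁)/dₖ₊₁⌋:
  k=1: m=22, d=14, a=3
  k=2: m=20, d=7, a=6
  k=3: m=22, d=2, a=22
  k=4: m=22, d=7, a=6
  k=5: m=20, d=14, a=3
  k=6: m=22, d=1, a=44
d=1 and a=2a₀=44 at k=6, so the next step gives (m, d) = (22, 14) again — its k=1 value — and the period has length 6.

[22; 3, 6, 22, 6, 3, 44]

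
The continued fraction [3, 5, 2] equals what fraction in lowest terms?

Using pₖ = aₖpₖ₋₁ + pₖ₋₂ and qₖ = aₖqₖ₋₁ + qₖ₋₂:
  k=0: a=3, p=3, q=1
  k=1: a=5, p=16, q=5
  k=2: a=2, p=35, q=11

35/11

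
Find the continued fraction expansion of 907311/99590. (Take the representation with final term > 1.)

[9; 9, 18, 1, 14, 3, 2, 5]

907311 = 9*99590 + 11001
99590 = 9*11001 + 581
11001 = 18*581 + 543
581 = 1*543 + 38
543 = 14*38 + 11
38 = 3*11 + 5
11 = 2*5 + 1
5 = 5*1 + 0  (stop)
So 907311/99590 = [9; 9, 18, 1, 14, 3, 2, 5].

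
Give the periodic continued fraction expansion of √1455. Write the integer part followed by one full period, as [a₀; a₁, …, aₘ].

a₀ = ⌊√1455⌋ = 38.
With m₀=0, d₀=1 and mₖ₊₁ = dₖaₖ − mₖ, dₖ₊₁ = (n − mₖ₊₁²)/dₖ, aₖ₊₁ = ⌊(a₀+mₖ₊₁)/dₖ₊₁⌋:
  k=1: m=38, d=11, a=6
  k=2: m=28, d=61, a=1
  k=3: m=33, d=6, a=11
  k=4: m=33, d=61, a=1
  k=5: m=28, d=11, a=6
  k=6: m=38, d=1, a=76
d=1 and a=2a₀=76 at k=6, so the next step gives (m, d) = (38, 11) again — its k=1 value — and the period has length 6.

[38; 6, 1, 11, 1, 6, 76]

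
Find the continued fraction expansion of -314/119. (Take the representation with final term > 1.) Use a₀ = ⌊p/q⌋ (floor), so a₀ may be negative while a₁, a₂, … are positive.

-314 = -3*119 + 43
119 = 2*43 + 33
43 = 1*33 + 10
33 = 3*10 + 3
10 = 3*3 + 1
3 = 3*1 + 0  (stop)
So -314/119 = [-3; 2, 1, 3, 3, 3].

[-3; 2, 1, 3, 3, 3]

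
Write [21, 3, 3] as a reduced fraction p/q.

Fold from the inside: start with 3/1.
  3 + 1/3 = 10/3
  21 + 3/10 = 213/10

213/10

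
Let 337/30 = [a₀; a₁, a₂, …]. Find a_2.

337 = 11·30 + 7   →  a_0 = 11
30 = 4·7 + 2   →  a_1 = 4
7 = 3·2 + 1   →  a_2 = 3

3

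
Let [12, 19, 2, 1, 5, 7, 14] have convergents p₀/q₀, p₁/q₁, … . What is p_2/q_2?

470/39

Using pₖ = aₖpₖ₋₁ + pₖ₋₂, qₖ = aₖqₖ₋₁ + qₖ₋₂ (with p₋₁=1, p₋₂=0, q₋₁=0, q₋₂=1):
  k=0: a=12, p=12, q=1
  k=1: a=19, p=229, q=19
  k=2: a=2, p=470, q=39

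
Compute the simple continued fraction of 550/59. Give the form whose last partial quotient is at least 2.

550 = 9·59 + 19
59 = 3·19 + 2
19 = 9·2 + 1
2 = 2·1 + 0  (stop)
So 550/59 = [9; 3, 9, 2].

[9; 3, 9, 2]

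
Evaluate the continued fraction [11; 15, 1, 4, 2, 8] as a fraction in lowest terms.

Fold from the inside: start with 8/1.
  2 + 1/8 = 17/8
  4 + 8/17 = 76/17
  1 + 17/76 = 93/76
  15 + 76/93 = 1471/93
  11 + 93/1471 = 16274/1471

16274/1471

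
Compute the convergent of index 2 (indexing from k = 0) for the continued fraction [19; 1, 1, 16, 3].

39/2

Using pₖ = aₖpₖ₋₁ + pₖ₋₂, qₖ = aₖqₖ₋₁ + qₖ₋₂ (with p₋₁=1, p₋₂=0, q₋₁=0, q₋₂=1):
  k=0: a=19, p=19, q=1
  k=1: a=1, p=20, q=1
  k=2: a=1, p=39, q=2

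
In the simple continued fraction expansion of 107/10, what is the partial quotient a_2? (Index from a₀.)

107 = 10·10 + 7   →  a_0 = 10
10 = 1·7 + 3   →  a_1 = 1
7 = 2·3 + 1   →  a_2 = 2

2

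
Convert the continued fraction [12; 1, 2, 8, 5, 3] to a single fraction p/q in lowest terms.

5186/409

Fold from the inside: start with 3/1.
  5 + 1/3 = 16/3
  8 + 3/16 = 131/16
  2 + 16/131 = 278/131
  1 + 131/278 = 409/278
  12 + 278/409 = 5186/409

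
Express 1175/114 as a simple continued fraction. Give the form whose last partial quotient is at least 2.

[10; 3, 3, 1, 8]

1175 = 10·114 + 35
114 = 3·35 + 9
35 = 3·9 + 8
9 = 1·8 + 1
8 = 8·1 + 0  (stop)
So 1175/114 = [10; 3, 3, 1, 8].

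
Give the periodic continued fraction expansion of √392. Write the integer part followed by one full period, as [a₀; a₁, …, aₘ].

[19; 1, 3, 1, 38]

a₀ = ⌊√392⌋ = 19.
With m₀=0, d₀=1 and mₖ₊₁ = dₖaₖ − mₖ, dₖ₊₁ = (n − mₖ₊₁²)/dₖ, aₖ₊₁ = ⌊(a₀+mₖ₊₁)/dₖ₊₁⌋:
  k=1: m=19, d=31, a=1
  k=2: m=12, d=8, a=3
  k=3: m=12, d=31, a=1
  k=4: m=19, d=1, a=38
d=1 and a=2a₀=38 at k=4, so the next step gives (m, d) = (19, 31) again — its k=1 value — and the period has length 4.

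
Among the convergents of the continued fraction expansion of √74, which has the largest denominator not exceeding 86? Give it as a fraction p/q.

714/83

√74 = [8; 1, 1, 1, 1, 16, …] (period length 5).
Convergents:
  p_0/q_0 = 8/1
  p_1/q_1 = 9/1
  p_2/q_2 = 17/2
  p_3/q_3 = 26/3
  p_4/q_4 = 43/5
  p_5/q_5 = 714/83
  p_6/q_6 = 757/88
q_5 = 83 ≤ 86 < 88 = q_6, so the answer is 714/83.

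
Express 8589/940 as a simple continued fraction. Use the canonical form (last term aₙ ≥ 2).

[9; 7, 3, 2, 18]

8589 = 9*940 + 129
940 = 7*129 + 37
129 = 3*37 + 18
37 = 2*18 + 1
18 = 18*1 + 0  (stop)
So 8589/940 = [9; 7, 3, 2, 18].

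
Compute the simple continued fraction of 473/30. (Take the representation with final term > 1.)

473 = 15*30 + 23
30 = 1*23 + 7
23 = 3*7 + 2
7 = 3*2 + 1
2 = 2*1 + 0  (stop)
So 473/30 = [15; 1, 3, 3, 2].

[15; 1, 3, 3, 2]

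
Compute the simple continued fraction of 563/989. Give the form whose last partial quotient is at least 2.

[0; 1, 1, 3, 9, 7, 2]

563 = 0*989 + 563
989 = 1*563 + 426
563 = 1*426 + 137
426 = 3*137 + 15
137 = 9*15 + 2
15 = 7*2 + 1
2 = 2*1 + 0  (stop)
So 563/989 = [0; 1, 1, 3, 9, 7, 2].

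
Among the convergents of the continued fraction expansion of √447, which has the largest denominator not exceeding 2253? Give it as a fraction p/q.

43807/2072

√447 = [21; 7, 42, …] (period length 2).
Convergents:
  p_0/q_0 = 21/1
  p_1/q_1 = 148/7
  p_2/q_2 = 6237/295
  p_3/q_3 = 43807/2072
  p_4/q_4 = 1846131/87319
q_3 = 2072 ≤ 2253 < 87319 = q_4, so the answer is 43807/2072.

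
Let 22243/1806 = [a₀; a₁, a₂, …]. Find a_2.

22243 = 12·1806 + 571   →  a_0 = 12
1806 = 3·571 + 93   →  a_1 = 3
571 = 6·93 + 13   →  a_2 = 6

6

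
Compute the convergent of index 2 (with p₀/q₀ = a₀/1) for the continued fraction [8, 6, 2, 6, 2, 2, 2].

106/13

Using pₖ = aₖpₖ₋₁ + pₖ₋₂, qₖ = aₖqₖ₋₁ + qₖ₋₂ (with p₋₁=1, p₋₂=0, q₋₁=0, q₋₂=1):
  k=0: a=8, p=8, q=1
  k=1: a=6, p=49, q=6
  k=2: a=2, p=106, q=13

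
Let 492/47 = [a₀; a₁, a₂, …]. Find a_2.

492 = 10·47 + 22   →  a_0 = 10
47 = 2·22 + 3   →  a_1 = 2
22 = 7·3 + 1   →  a_2 = 7

7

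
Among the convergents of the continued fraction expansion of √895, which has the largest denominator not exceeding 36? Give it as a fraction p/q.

√895 = [29; 1, 10, 1, 58, …] (period length 4).
Convergents:
  p_0/q_0 = 29/1
  p_1/q_1 = 30/1
  p_2/q_2 = 329/11
  p_3/q_3 = 359/12
  p_4/q_4 = 21151/707
q_3 = 12 ≤ 36 < 707 = q_4, so the answer is 359/12.

359/12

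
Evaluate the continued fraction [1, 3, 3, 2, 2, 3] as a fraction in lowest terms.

Fold from the inside: start with 3/1.
  2 + 1/3 = 7/3
  2 + 3/7 = 17/7
  3 + 7/17 = 58/17
  3 + 17/58 = 191/58
  1 + 58/191 = 249/191

249/191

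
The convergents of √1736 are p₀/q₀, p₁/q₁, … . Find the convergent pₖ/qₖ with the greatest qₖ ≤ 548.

√1736 = [41; 1, 1, 1, 82, …] (period length 4).
Convergents:
  p_0/q_0 = 41/1
  p_1/q_1 = 42/1
  p_2/q_2 = 83/2
  p_3/q_3 = 125/3
  p_4/q_4 = 10333/248
  p_5/q_5 = 10458/251
  p_6/q_6 = 20791/499
  p_7/q_7 = 31249/750
q_6 = 499 ≤ 548 < 750 = q_7, so the answer is 20791/499.

20791/499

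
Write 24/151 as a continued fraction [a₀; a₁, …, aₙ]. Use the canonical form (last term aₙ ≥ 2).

[0; 6, 3, 2, 3]

24 = 0*151 + 24
151 = 6*24 + 7
24 = 3*7 + 3
7 = 2*3 + 1
3 = 3*1 + 0  (stop)
So 24/151 = [0; 6, 3, 2, 3].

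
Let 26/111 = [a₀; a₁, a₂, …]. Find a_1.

26 = 0·111 + 26   →  a_0 = 0
111 = 4·26 + 7   →  a_1 = 4

4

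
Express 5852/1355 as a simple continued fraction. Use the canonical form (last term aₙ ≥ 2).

[4; 3, 7, 3, 9, 2]

5852 = 4×1355 + 432
1355 = 3×432 + 59
432 = 7×59 + 19
59 = 3×19 + 2
19 = 9×2 + 1
2 = 2×1 + 0  (stop)
So 5852/1355 = [4; 3, 7, 3, 9, 2].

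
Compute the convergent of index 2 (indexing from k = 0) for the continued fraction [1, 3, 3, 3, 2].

Using pₖ = aₖpₖ₋₁ + pₖ₋₂, qₖ = aₖqₖ₋₁ + qₖ₋₂ (with p₋₁=1, p₋₂=0, q₋₁=0, q₋₂=1):
  k=0: a=1, p=1, q=1
  k=1: a=3, p=4, q=3
  k=2: a=3, p=13, q=10

13/10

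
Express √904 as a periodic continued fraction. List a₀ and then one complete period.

a₀ = ⌊√904⌋ = 30.
With m₀=0, d₀=1 and mₖ₊₁ = dₖaₖ − mₖ, dₖ₊₁ = (n − mₖ₊₁²)/dₖ, aₖ₊₁ = ⌊(a₀+mₖ₊₁)/dₖ₊₁⌋:
  k=1: m=30, d=4, a=15
  k=2: m=30, d=1, a=60
d=1 and a=2a₀=60 at k=2, so the next step gives (m, d) = (30, 4) again — its k=1 value — and the period has length 2.

[30; 15, 60]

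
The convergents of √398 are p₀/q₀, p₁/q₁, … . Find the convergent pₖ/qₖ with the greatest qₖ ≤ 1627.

15940/799

√398 = [19; 1, 18, 1, 38, …] (period length 4).
Convergents:
  p_0/q_0 = 19/1
  p_1/q_1 = 20/1
  p_2/q_2 = 379/19
  p_3/q_3 = 399/20
  p_4/q_4 = 15541/779
  p_5/q_5 = 15940/799
  p_6/q_6 = 302461/15161
q_5 = 799 ≤ 1627 < 15161 = q_6, so the answer is 15940/799.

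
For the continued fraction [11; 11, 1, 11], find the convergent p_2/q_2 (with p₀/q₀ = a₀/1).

133/12

Using pₖ = aₖpₖ₋₁ + pₖ₋₂, qₖ = aₖqₖ₋₁ + qₖ₋₂ (with p₋₁=1, p₋₂=0, q₋₁=0, q₋₂=1):
  k=0: a=11, p=11, q=1
  k=1: a=11, p=122, q=11
  k=2: a=1, p=133, q=12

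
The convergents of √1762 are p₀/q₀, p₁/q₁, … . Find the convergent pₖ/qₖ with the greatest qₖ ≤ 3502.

√1762 = [41; 1, 40, 1, 82, …] (period length 4).
Convergents:
  p_0/q_0 = 41/1
  p_1/q_1 = 42/1
  p_2/q_2 = 1721/41
  p_3/q_3 = 1763/42
  p_4/q_4 = 146287/3485
  p_5/q_5 = 148050/3527
q_4 = 3485 ≤ 3502 < 3527 = q_5, so the answer is 146287/3485.

146287/3485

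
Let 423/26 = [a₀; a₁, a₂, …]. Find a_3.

423 = 16·26 + 7   →  a_0 = 16
26 = 3·7 + 5   →  a_1 = 3
7 = 1·5 + 2   →  a_2 = 1
5 = 2·2 + 1   →  a_3 = 2

2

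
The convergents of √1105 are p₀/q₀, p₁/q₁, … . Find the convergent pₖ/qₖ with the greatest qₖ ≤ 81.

√1105 = [33; 4, 7, 7, 4, 66, …] (period length 5).
Convergents:
  p_0/q_0 = 33/1
  p_1/q_1 = 133/4
  p_2/q_2 = 964/29
  p_3/q_3 = 6881/207
q_2 = 29 ≤ 81 < 207 = q_3, so the answer is 964/29.

964/29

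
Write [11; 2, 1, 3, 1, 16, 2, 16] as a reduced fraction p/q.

90621/7979

Fold from the inside: start with 16/1.
  2 + 1/16 = 33/16
  16 + 16/33 = 544/33
  1 + 33/544 = 577/544
  3 + 544/577 = 2275/577
  1 + 577/2275 = 2852/2275
  2 + 2275/2852 = 7979/2852
  11 + 2852/7979 = 90621/7979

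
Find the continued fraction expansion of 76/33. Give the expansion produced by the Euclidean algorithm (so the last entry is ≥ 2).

76 = 2·33 + 10
33 = 3·10 + 3
10 = 3·3 + 1
3 = 3·1 + 0  (stop)
So 76/33 = [2; 3, 3, 3].

[2; 3, 3, 3]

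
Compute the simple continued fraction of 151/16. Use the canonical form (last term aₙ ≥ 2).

151 = 9·16 + 7
16 = 2·7 + 2
7 = 3·2 + 1
2 = 2·1 + 0  (stop)
So 151/16 = [9; 2, 3, 2].

[9; 2, 3, 2]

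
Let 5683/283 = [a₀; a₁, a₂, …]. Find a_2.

5683 = 20·283 + 23   →  a_0 = 20
283 = 12·23 + 7   →  a_1 = 12
23 = 3·7 + 2   →  a_2 = 3

3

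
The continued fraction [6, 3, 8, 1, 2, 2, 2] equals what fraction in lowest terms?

Using pₖ = aₖpₖ₋₁ + pₖ₋₂ and qₖ = aₖqₖ₋₁ + qₖ₋₂:
  k=0: a=6, p=6, q=1
  k=1: a=3, p=19, q=3
  k=2: a=8, p=158, q=25
  k=3: a=1, p=177, q=28
  k=4: a=2, p=512, q=81
  k=5: a=2, p=1201, q=190
  k=6: a=2, p=2914, q=461

2914/461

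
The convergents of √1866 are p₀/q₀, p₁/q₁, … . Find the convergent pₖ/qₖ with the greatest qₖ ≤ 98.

√1866 = [43; 5, 14, 5, 86, …] (period length 4).
Convergents:
  p_0/q_0 = 43/1
  p_1/q_1 = 216/5
  p_2/q_2 = 3067/71
  p_3/q_3 = 15551/360
q_2 = 71 ≤ 98 < 360 = q_3, so the answer is 3067/71.

3067/71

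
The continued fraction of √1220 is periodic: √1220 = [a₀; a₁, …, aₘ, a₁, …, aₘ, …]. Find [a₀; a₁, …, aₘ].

a₀ = ⌊√1220⌋ = 34.
With m₀=0, d₀=1 and mₖ₊₁ = dₖaₖ − mₖ, dₖ₊₁ = (n − mₖ₊₁²)/dₖ, aₖ₊₁ = ⌊(a₀+mₖ₊₁)/dₖ₊₁⌋:
  k=1: m=34, d=64, a=1
  k=2: m=30, d=5, a=12
  k=3: m=30, d=64, a=1
  k=4: m=34, d=1, a=68
d=1 and a=2a₀=68 at k=4, so the next step gives (m, d) = (34, 64) again — its k=1 value — and the period has length 4.

[34; 1, 12, 1, 68]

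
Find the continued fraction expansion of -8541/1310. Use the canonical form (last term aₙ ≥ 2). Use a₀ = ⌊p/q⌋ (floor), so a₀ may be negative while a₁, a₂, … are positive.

[-7; 2, 12, 10, 2, 2]

-8541 = -7×1310 + 629
1310 = 2×629 + 52
629 = 12×52 + 5
52 = 10×5 + 2
5 = 2×2 + 1
2 = 2×1 + 0  (stop)
So -8541/1310 = [-7; 2, 12, 10, 2, 2].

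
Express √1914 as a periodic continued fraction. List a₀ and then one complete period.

a₀ = ⌊√1914⌋ = 43.
With m₀=0, d₀=1 and mₖ₊₁ = dₖaₖ − mₖ, dₖ₊₁ = (n − mₖ₊₁²)/dₖ, aₖ₊₁ = ⌊(a₀+mₖ₊₁)/dₖ₊₁⌋:
  k=1: m=43, d=65, a=1
  k=2: m=22, d=22, a=2
  k=3: m=22, d=65, a=1
  k=4: m=43, d=1, a=86
d=1 and a=2a₀=86 at k=4, so the next step gives (m, d) = (43, 65) again — its k=1 value — and the period has length 4.

[43; 1, 2, 1, 86]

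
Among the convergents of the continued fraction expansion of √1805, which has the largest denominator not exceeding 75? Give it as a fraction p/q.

2889/68

√1805 = [42; 2, 16, 2, 84, …] (period length 4).
Convergents:
  p_0/q_0 = 42/1
  p_1/q_1 = 85/2
  p_2/q_2 = 1402/33
  p_3/q_3 = 2889/68
  p_4/q_4 = 244078/5745
q_3 = 68 ≤ 75 < 5745 = q_4, so the answer is 2889/68.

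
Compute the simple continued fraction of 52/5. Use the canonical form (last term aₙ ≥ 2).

[10; 2, 2]

52 = 10*5 + 2
5 = 2*2 + 1
2 = 2*1 + 0  (stop)
So 52/5 = [10; 2, 2].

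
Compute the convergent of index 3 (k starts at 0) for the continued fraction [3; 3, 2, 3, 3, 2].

Using pₖ = aₖpₖ₋₁ + pₖ₋₂, qₖ = aₖqₖ₋₁ + qₖ₋₂ (with p₋₁=1, p₋₂=0, q₋₁=0, q₋₂=1):
  k=0: a=3, p=3, q=1
  k=1: a=3, p=10, q=3
  k=2: a=2, p=23, q=7
  k=3: a=3, p=79, q=24

79/24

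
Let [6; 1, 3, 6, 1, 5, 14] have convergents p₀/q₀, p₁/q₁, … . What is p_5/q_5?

Using pₖ = aₖpₖ₋₁ + pₖ₋₂, qₖ = aₖqₖ₋₁ + qₖ₋₂ (with p₋₁=1, p₋₂=0, q₋₁=0, q₋₂=1):
  k=0: a=6, p=6, q=1
  k=1: a=1, p=7, q=1
  k=2: a=3, p=27, q=4
  k=3: a=6, p=169, q=25
  k=4: a=1, p=196, q=29
  k=5: a=5, p=1149, q=170

1149/170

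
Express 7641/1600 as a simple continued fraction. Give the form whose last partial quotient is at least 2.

7641 = 4*1600 + 1241
1600 = 1*1241 + 359
1241 = 3*359 + 164
359 = 2*164 + 31
164 = 5*31 + 9
31 = 3*9 + 4
9 = 2*4 + 1
4 = 4*1 + 0  (stop)
So 7641/1600 = [4; 1, 3, 2, 5, 3, 2, 4].

[4; 1, 3, 2, 5, 3, 2, 4]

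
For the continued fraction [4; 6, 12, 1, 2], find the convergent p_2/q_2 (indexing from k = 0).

Using pₖ = aₖpₖ₋₁ + pₖ₋₂, qₖ = aₖqₖ₋₁ + qₖ₋₂ (with p₋₁=1, p₋₂=0, q₋₁=0, q₋₂=1):
  k=0: a=4, p=4, q=1
  k=1: a=6, p=25, q=6
  k=2: a=12, p=304, q=73

304/73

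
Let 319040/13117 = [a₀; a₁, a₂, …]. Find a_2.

319040 = 24·13117 + 4232   →  a_0 = 24
13117 = 3·4232 + 421   →  a_1 = 3
4232 = 10·421 + 22   →  a_2 = 10

10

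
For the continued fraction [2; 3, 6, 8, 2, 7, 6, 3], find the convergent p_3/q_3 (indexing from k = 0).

Using pₖ = aₖpₖ₋₁ + pₖ₋₂, qₖ = aₖqₖ₋₁ + qₖ₋₂ (with p₋₁=1, p₋₂=0, q₋₁=0, q₋₂=1):
  k=0: a=2, p=2, q=1
  k=1: a=3, p=7, q=3
  k=2: a=6, p=44, q=19
  k=3: a=8, p=359, q=155

359/155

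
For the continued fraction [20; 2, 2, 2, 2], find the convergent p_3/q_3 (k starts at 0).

Using pₖ = aₖpₖ₋₁ + pₖ₋₂, qₖ = aₖqₖ₋₁ + qₖ₋₂ (with p₋₁=1, p₋₂=0, q₋₁=0, q₋₂=1):
  k=0: a=20, p=20, q=1
  k=1: a=2, p=41, q=2
  k=2: a=2, p=102, q=5
  k=3: a=2, p=245, q=12

245/12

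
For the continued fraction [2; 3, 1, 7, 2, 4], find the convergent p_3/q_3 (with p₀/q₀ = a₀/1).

Using pₖ = aₖpₖ₋₁ + pₖ₋₂, qₖ = aₖqₖ₋₁ + qₖ₋₂ (with p₋₁=1, p₋₂=0, q₋₁=0, q₋₂=1):
  k=0: a=2, p=2, q=1
  k=1: a=3, p=7, q=3
  k=2: a=1, p=9, q=4
  k=3: a=7, p=70, q=31

70/31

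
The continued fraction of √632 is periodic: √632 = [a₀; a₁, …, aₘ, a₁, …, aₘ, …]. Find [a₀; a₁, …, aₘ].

[25; 7, 6, 7, 50]

a₀ = ⌊√632⌋ = 25.
With m₀=0, d₀=1 and mₖ₊₁ = dₖaₖ − mₖ, dₖ₊₁ = (n − mₖ₊₁²)/dₖ, aₖ₊₁ = ⌊(a₀+mₖ₊₁)/dₖ₊₁⌋:
  k=1: m=25, d=7, a=7
  k=2: m=24, d=8, a=6
  k=3: m=24, d=7, a=7
  k=4: m=25, d=1, a=50
d=1 and a=2a₀=50 at k=4, so the next step gives (m, d) = (25, 7) again — its k=1 value — and the period has length 4.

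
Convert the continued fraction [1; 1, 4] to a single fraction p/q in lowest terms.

Using pₖ = aₖpₖ₋₁ + pₖ₋₂ and qₖ = aₖqₖ₋₁ + qₖ₋₂:
  k=0: a=1, p=1, q=1
  k=1: a=1, p=2, q=1
  k=2: a=4, p=9, q=5

9/5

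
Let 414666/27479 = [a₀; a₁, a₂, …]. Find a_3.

5

414666 = 15·27479 + 2481   →  a_0 = 15
27479 = 11·2481 + 188   →  a_1 = 11
2481 = 13·188 + 37   →  a_2 = 13
188 = 5·37 + 3   →  a_3 = 5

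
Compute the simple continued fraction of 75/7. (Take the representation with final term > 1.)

75 = 10*7 + 5
7 = 1*5 + 2
5 = 2*2 + 1
2 = 2*1 + 0  (stop)
So 75/7 = [10; 1, 2, 2].

[10; 1, 2, 2]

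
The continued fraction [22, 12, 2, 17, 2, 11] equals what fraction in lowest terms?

Using pₖ = aₖpₖ₋₁ + pₖ₋₂ and qₖ = aₖqₖ₋₁ + qₖ₋₂:
  k=0: a=22, p=22, q=1
  k=1: a=12, p=265, q=12
  k=2: a=2, p=552, q=25
  k=3: a=17, p=9649, q=437
  k=4: a=2, p=19850, q=899
  k=5: a=11, p=227999, q=10326

227999/10326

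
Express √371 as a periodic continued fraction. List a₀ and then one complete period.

[19; 3, 1, 4, 1, 3, 38]

a₀ = ⌊√371⌋ = 19.
With m₀=0, d₀=1 and mₖ₊₁ = dₖaₖ − mₖ, dₖ₊₁ = (n − mₖ₊₁²)/dₖ, aₖ₊₁ = ⌊(a₀+mₖ₊₁)/dₖ₊₁⌋:
  k=1: m=19, d=10, a=3
  k=2: m=11, d=25, a=1
  k=3: m=14, d=7, a=4
  k=4: m=14, d=25, a=1
  k=5: m=11, d=10, a=3
  k=6: m=19, d=1, a=38
d=1 and a=2a₀=38 at k=6, so the next step gives (m, d) = (19, 10) again — its k=1 value — and the period has length 6.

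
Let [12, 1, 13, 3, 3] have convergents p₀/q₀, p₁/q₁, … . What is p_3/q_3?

Using pₖ = aₖpₖ₋₁ + pₖ₋₂, qₖ = aₖqₖ₋₁ + qₖ₋₂ (with p₋₁=1, p₋₂=0, q₋₁=0, q₋₂=1):
  k=0: a=12, p=12, q=1
  k=1: a=1, p=13, q=1
  k=2: a=13, p=181, q=14
  k=3: a=3, p=556, q=43

556/43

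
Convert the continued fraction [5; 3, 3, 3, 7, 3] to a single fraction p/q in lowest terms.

Fold from the inside: start with 3/1.
  7 + 1/3 = 22/3
  3 + 3/22 = 69/22
  3 + 22/69 = 229/69
  3 + 69/229 = 756/229
  5 + 229/756 = 4009/756

4009/756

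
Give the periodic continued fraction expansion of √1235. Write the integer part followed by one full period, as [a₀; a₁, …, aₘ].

a₀ = ⌊√1235⌋ = 35.
With m₀=0, d₀=1 and mₖ₊₁ = dₖaₖ − mₖ, dₖ₊₁ = (n − mₖ₊₁²)/dₖ, aₖ₊₁ = ⌊(a₀+mₖ₊₁)/dₖ₊₁⌋:
  k=1: m=35, d=10, a=7
  k=2: m=35, d=1, a=70
d=1 and a=2a₀=70 at k=2, so the next step gives (m, d) = (35, 10) again — its k=1 value — and the period has length 2.

[35; 7, 70]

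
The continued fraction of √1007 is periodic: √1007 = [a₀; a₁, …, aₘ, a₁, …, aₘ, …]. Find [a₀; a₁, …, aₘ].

[31; 1, 2, 1, 2, 1, 62]

a₀ = ⌊√1007⌋ = 31.
With m₀=0, d₀=1 and mₖ₊₁ = dₖaₖ − mₖ, dₖ₊₁ = (n − mₖ₊₁²)/dₖ, aₖ₊₁ = ⌊(a₀+mₖ₊₁)/dₖ₊₁⌋:
  k=1: m=31, d=46, a=1
  k=2: m=15, d=17, a=2
  k=3: m=19, d=38, a=1
  k=4: m=19, d=17, a=2
  k=5: m=15, d=46, a=1
  k=6: m=31, d=1, a=62
d=1 and a=2a₀=62 at k=6, so the next step gives (m, d) = (31, 46) again — its k=1 value — and the period has length 6.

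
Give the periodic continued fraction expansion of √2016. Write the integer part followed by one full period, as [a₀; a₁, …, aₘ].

a₀ = ⌊√2016⌋ = 44.
With m₀=0, d₀=1 and mₖ₊₁ = dₖaₖ − mₖ, dₖ₊₁ = (n − mₖ₊₁²)/dₖ, aₖ₊₁ = ⌊(a₀+mₖ₊₁)/dₖ₊₁⌋:
  k=1: m=44, d=80, a=1
  k=2: m=36, d=9, a=8
  k=3: m=36, d=80, a=1
  k=4: m=44, d=1, a=88
d=1 and a=2a₀=88 at k=4, so the next step gives (m, d) = (44, 80) again — its k=1 value — and the period has length 4.

[44; 1, 8, 1, 88]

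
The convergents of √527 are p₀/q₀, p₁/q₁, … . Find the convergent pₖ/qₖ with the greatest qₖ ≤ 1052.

23737/1034

√527 = [22; 1, 21, 1, 44, …] (period length 4).
Convergents:
  p_0/q_0 = 22/1
  p_1/q_1 = 23/1
  p_2/q_2 = 505/22
  p_3/q_3 = 528/23
  p_4/q_4 = 23737/1034
  p_5/q_5 = 24265/1057
q_4 = 1034 ≤ 1052 < 1057 = q_5, so the answer is 23737/1034.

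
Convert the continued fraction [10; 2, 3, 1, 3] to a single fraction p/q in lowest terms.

355/34

Using pₖ = aₖpₖ₋₁ + pₖ₋₂ and qₖ = aₖqₖ₋₁ + qₖ₋₂:
  k=0: a=10, p=10, q=1
  k=1: a=2, p=21, q=2
  k=2: a=3, p=73, q=7
  k=3: a=1, p=94, q=9
  k=4: a=3, p=355, q=34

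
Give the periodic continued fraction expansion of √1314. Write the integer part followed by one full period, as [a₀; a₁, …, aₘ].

a₀ = ⌊√1314⌋ = 36.

[36; 4, 72]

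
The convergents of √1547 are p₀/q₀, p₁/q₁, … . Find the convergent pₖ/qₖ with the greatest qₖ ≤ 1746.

√1547 = [39; 3, 78, …] (period length 2).
Convergents:
  p_0/q_0 = 39/1
  p_1/q_1 = 118/3
  p_2/q_2 = 9243/235
  p_3/q_3 = 27847/708
  p_4/q_4 = 2181309/55459
q_3 = 708 ≤ 1746 < 55459 = q_4, so the answer is 27847/708.

27847/708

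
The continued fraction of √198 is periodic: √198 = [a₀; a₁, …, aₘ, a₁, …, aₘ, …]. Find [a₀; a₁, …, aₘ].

[14; 14, 28]

a₀ = ⌊√198⌋ = 14.
With m₀=0, d₀=1 and mₖ₊₁ = dₖaₖ − mₖ, dₖ₊₁ = (n − mₖ₊₁²)/dₖ, aₖ₊₁ = ⌊(a₀+mₖ₊₁)/dₖ₊₁⌋:
  k=1: m=14, d=2, a=14
  k=2: m=14, d=1, a=28
d=1 and a=2a₀=28 at k=2, so the next step gives (m, d) = (14, 2) again — its k=1 value — and the period has length 2.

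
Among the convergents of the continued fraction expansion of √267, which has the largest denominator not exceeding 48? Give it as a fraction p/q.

√267 = [16; 2, 1, 15, 1, 2, 32, …] (period length 6).
Convergents:
  p_0/q_0 = 16/1
  p_1/q_1 = 33/2
  p_2/q_2 = 49/3
  p_3/q_3 = 768/47
  p_4/q_4 = 817/50
q_3 = 47 ≤ 48 < 50 = q_4, so the answer is 768/47.

768/47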